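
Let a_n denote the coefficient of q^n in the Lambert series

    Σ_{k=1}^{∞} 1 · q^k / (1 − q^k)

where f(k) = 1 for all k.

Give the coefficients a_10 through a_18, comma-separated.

q^10  k|10↦f(k): 10:1 5:1 2:1 1:1  a_10=4
n=11: 1·11 11·1  f→[1+1]=2
q^12  k|12↦f(k): 12:1 6:1 4:1 3:1 2:1 1:1  a_12=6
[q^13] f(13)=1,f(1)=1 ⇒ 2
n=14: 14·1 7·2 2·7 1·14  f→[1+1+1+1]=4
[q^15] f(15)=1,f(5)=1,f(3)=1,f(1)=1 ⇒ 4
n=16: 16·1 8·2 4·4 2·8 1·16  f→[1+1+1+1+1]=5
q^17  k|17↦f(k): 17:1 1:1  a_17=2
d|18:{18,9,6,3,2,1}  Σf=1+1+1+1+1+1=6

4, 2, 6, 2, 4, 4, 5, 2, 6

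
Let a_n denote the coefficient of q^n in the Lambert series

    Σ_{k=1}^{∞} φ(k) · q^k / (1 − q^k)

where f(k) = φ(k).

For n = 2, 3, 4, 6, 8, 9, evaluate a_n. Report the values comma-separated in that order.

q^2  k|2↦φ(k): 1:1 2:1  a_2=2
d|3:{3,1}  Σφ=2+1=3
n=4: 1·4 2·2 4·1  φ→[1+1+2]=4
[q^6] φ(1)=1,φ(2)=1,φ(3)=2,φ(6)=2 ⇒ 6
q^8  k|8↦φ(k): 8:4 4:2 2:1 1:1  a_8=8
q^9  k|9↦φ(k): 9:6 3:2 1:1  a_9=9

2, 3, 4, 6, 8, 9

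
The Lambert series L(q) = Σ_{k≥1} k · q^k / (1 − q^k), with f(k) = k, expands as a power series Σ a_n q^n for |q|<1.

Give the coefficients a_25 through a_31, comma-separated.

31, 42, 40, 56, 30, 72, 32

n=25: 25·1 5·5 1·25  f→[25+5+1]=31
n=26: 26·1 13·2 2·13 1·26  f→[26+13+2+1]=42
d|27:{1,3,9,27}  Σf=1+3+9+27=40
n=28: 28·1 14·2 7·4 4·7 2·14 1·28  f→[28+14+7+4+2+1]=56
[q^29] f(1)=1,f(29)=29 ⇒ 30
n=30: 30·1 15·2 10·3 6·5 5·6 3·10 2·15 1·30  f→[30+15+10+6+5+3+2+1]=72
n=31: 31·1 1·31  f→[31+1]=32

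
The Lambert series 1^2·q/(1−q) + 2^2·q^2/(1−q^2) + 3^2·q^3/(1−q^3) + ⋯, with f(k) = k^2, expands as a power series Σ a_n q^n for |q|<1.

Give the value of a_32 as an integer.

q^32  k|32↦f(k): 1:1 2:4 4:16 8:64 16:256 32:1024  a_32=1365

a_32 = 1365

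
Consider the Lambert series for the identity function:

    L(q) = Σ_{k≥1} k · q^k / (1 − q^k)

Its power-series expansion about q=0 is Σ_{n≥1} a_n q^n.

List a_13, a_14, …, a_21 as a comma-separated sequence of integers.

q^13  k|13↦f(k): 1:1 13:13  a_13=14
n=14: 1·14 2·7 7·2 14·1  f→[1+2+7+14]=24
d|15:{15,5,3,1}  Σf=15+5+3+1=24
n=16: 1·16 2·8 4·4 8·2 16·1  f→[1+2+4+8+16]=31
n=17: 1·17 17·1  f→[1+17]=18
[q^18] f(1)=1,f(2)=2,f(3)=3,f(6)=6,f(9)=9,f(18)=18 ⇒ 39
[q^19] f(19)=19,f(1)=1 ⇒ 20
q^20  k|20↦f(k): 1:1 2:2 4:4 5:5 10:10 20:20  a_20=42
n=21: 21·1 7·3 3·7 1·21  f→[21+7+3+1]=32

14, 24, 24, 31, 18, 39, 20, 42, 32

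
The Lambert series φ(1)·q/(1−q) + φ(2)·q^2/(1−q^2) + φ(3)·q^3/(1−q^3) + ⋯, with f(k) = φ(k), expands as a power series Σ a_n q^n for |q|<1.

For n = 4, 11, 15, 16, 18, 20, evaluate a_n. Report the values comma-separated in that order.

d|4:{1,2,4}  Σφ=1+1+2=4
q^11  k|11↦φ(k): 11:10 1:1  a_11=11
n=15: 15·1 5·3 3·5 1·15  φ→[8+4+2+1]=15
[q^16] φ(16)=8,φ(8)=4,φ(4)=2,φ(2)=1,φ(1)=1 ⇒ 16
[q^18] φ(18)=6,φ(9)=6,φ(6)=2,φ(3)=2,φ(2)=1,φ(1)=1 ⇒ 18
[q^20] φ(20)=8,φ(10)=4,φ(5)=4,φ(4)=2,φ(2)=1,φ(1)=1 ⇒ 20

4, 11, 15, 16, 18, 20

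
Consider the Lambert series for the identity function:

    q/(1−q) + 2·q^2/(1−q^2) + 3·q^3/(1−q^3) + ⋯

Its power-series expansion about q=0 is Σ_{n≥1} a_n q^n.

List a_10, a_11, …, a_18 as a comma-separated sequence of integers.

[q^10] f(1)=1,f(2)=2,f(5)=5,f(10)=10 ⇒ 18
[q^11] f(1)=1,f(11)=11 ⇒ 12
n=12: 12·1 6·2 4·3 3·4 2·6 1·12  f→[12+6+4+3+2+1]=28
q^13  k|13↦f(k): 13:13 1:1  a_13=14
d|14:{1,2,7,14}  Σf=1+2+7+14=24
[q^15] f(1)=1,f(3)=3,f(5)=5,f(15)=15 ⇒ 24
n=16: 1·16 2·8 4·4 8·2 16·1  f→[1+2+4+8+16]=31
[q^17] f(1)=1,f(17)=17 ⇒ 18
[q^18] f(1)=1,f(2)=2,f(3)=3,f(6)=6,f(9)=9,f(18)=18 ⇒ 39

18, 12, 28, 14, 24, 24, 31, 18, 39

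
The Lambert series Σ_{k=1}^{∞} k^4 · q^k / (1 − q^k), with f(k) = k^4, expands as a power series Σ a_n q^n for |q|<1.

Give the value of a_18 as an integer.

a_18 = 112931

[q^18] f(1)=1,f(2)=16,f(3)=81,f(6)=1296,f(9)=6561,f(18)=104976 ⇒ 112931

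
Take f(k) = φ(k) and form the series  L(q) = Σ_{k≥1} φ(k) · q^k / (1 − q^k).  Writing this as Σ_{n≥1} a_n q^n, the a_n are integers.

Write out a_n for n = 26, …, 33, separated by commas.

n=26: 26·1 13·2 2·13 1·26  φ→[12+12+1+1]=26
q^27  k|27↦φ(k): 1:1 3:2 9:6 27:18  a_27=27
d|28:{28,14,7,4,2,1}  Σφ=12+6+6+2+1+1=28
q^29  k|29↦φ(k): 1:1 29:28  a_29=29
d|30:{30,15,10,6,5,3,2,1}  Σφ=8+8+4+2+4+2+1+1=30
[q^31] φ(1)=1,φ(31)=30 ⇒ 31
d|32:{32,16,8,4,2,1}  Σφ=16+8+4+2+1+1=32
q^33  k|33↦φ(k): 33:20 11:10 3:2 1:1  a_33=33

26, 27, 28, 29, 30, 31, 32, 33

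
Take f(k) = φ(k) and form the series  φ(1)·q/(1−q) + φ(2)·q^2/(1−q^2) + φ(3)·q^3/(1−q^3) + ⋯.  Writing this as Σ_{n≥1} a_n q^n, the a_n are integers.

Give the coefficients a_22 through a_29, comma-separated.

[q^22] φ(1)=1,φ(2)=1,φ(11)=10,φ(22)=10 ⇒ 22
[q^23] φ(23)=22,φ(1)=1 ⇒ 23
n=24: 24·1 12·2 8·3 6·4 4·6 3·8 2·12 1·24  φ→[8+4+4+2+2+2+1+1]=24
n=25: 1·25 5·5 25·1  φ→[1+4+20]=25
q^26  k|26↦φ(k): 26:12 13:12 2:1 1:1  a_26=26
d|27:{27,9,3,1}  Σφ=18+6+2+1=27
d|28:{1,2,4,7,14,28}  Σφ=1+1+2+6+6+12=28
n=29: 29·1 1·29  φ→[28+1]=29

22, 23, 24, 25, 26, 27, 28, 29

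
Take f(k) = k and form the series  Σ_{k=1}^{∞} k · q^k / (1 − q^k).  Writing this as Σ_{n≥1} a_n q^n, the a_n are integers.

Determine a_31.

a_31 = 32

d|31:{1,31}  Σf=1+31=32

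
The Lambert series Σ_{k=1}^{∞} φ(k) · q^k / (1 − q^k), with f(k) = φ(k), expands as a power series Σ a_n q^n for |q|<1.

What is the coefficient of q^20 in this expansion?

q^20  k|20↦φ(k): 1:1 2:1 4:2 5:4 10:4 20:8  a_20=20

a_20 = 20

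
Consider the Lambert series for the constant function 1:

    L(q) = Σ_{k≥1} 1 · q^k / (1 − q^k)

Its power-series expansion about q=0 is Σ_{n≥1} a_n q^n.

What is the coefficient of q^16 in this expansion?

q^16  k|16↦f(k): 1:1 2:1 4:1 8:1 16:1  a_16=5

a_16 = 5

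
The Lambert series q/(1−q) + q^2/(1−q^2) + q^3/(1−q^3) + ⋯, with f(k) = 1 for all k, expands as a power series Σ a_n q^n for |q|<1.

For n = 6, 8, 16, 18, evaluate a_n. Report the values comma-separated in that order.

[q^6] f(6)=1,f(3)=1,f(2)=1,f(1)=1 ⇒ 4
q^8  k|8↦f(k): 8:1 4:1 2:1 1:1  a_8=4
q^16  k|16↦f(k): 16:1 8:1 4:1 2:1 1:1  a_16=5
q^18  k|18↦f(k): 18:1 9:1 6:1 3:1 2:1 1:1  a_18=6

4, 4, 5, 6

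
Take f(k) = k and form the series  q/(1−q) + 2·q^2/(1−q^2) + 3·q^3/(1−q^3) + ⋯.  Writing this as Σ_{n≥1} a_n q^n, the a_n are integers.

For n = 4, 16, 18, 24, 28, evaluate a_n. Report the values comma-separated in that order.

n=4: 4·1 2·2 1·4  f→[4+2+1]=7
q^16  k|16↦f(k): 1:1 2:2 4:4 8:8 16:16  a_16=31
n=18: 18·1 9·2 6·3 3·6 2·9 1·18  f→[18+9+6+3+2+1]=39
n=24: 1·24 2·12 3·8 4·6 6·4 8·3 12·2 24·1  f→[1+2+3+4+6+8+12+24]=60
d|28:{28,14,7,4,2,1}  Σf=28+14+7+4+2+1=56

7, 31, 39, 60, 56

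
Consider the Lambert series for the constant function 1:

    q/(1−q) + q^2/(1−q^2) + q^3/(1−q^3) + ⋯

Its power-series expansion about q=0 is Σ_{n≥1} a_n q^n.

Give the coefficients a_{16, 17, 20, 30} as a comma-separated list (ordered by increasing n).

5, 2, 6, 8

[q^16] f(16)=1,f(8)=1,f(4)=1,f(2)=1,f(1)=1 ⇒ 5
d|17:{1,17}  Σf=1+1=2
q^20  k|20↦f(k): 1:1 2:1 4:1 5:1 10:1 20:1  a_20=6
[q^30] f(1)=1,f(2)=1,f(3)=1,f(5)=1,f(6)=1,f(10)=1,f(15)=1,f(30)=1 ⇒ 8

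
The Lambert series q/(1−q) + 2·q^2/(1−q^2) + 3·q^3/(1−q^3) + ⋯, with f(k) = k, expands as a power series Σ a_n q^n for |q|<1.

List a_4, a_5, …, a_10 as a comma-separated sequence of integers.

[q^4] f(4)=4,f(2)=2,f(1)=1 ⇒ 7
d|5:{1,5}  Σf=1+5=6
q^6  k|6↦f(k): 6:6 3:3 2:2 1:1  a_6=12
d|7:{7,1}  Σf=7+1=8
q^8  k|8↦f(k): 1:1 2:2 4:4 8:8  a_8=15
n=9: 9·1 3·3 1·9  f→[9+3+1]=13
d|10:{10,5,2,1}  Σf=10+5+2+1=18

7, 6, 12, 8, 15, 13, 18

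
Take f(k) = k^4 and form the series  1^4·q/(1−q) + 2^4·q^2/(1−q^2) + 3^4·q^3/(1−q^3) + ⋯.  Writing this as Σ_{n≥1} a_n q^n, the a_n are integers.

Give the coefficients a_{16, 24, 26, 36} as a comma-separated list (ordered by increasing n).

q^16  k|16↦f(k): 16:65536 8:4096 4:256 2:16 1:1  a_16=69905
d|24:{1,2,3,4,6,8,12,24}  Σf=1+16+81+256+1296+4096+20736+331776=358258
n=26: 26·1 13·2 2·13 1·26  f→[456976+28561+16+1]=485554
q^36  k|36↦f(k): 36:1679616 18:104976 12:20736 9:6561 6:1296 4:256 3:81 2:16 1:1  a_36=1813539

69905, 358258, 485554, 1813539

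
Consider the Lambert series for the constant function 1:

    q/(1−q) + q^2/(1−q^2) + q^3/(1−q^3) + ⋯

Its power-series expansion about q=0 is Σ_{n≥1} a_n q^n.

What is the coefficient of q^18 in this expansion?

a_18 = 6

[q^18] f(1)=1,f(2)=1,f(3)=1,f(6)=1,f(9)=1,f(18)=1 ⇒ 6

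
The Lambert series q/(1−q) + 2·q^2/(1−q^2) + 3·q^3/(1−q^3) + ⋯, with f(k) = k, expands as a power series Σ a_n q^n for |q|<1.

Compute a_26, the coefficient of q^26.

a_26 = 42

d|26:{26,13,2,1}  Σf=26+13+2+1=42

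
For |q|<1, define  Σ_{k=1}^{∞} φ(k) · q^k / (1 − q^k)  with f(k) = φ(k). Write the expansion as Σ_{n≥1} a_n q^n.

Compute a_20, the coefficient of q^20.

[q^20] φ(1)=1,φ(2)=1,φ(4)=2,φ(5)=4,φ(10)=4,φ(20)=8 ⇒ 20

a_20 = 20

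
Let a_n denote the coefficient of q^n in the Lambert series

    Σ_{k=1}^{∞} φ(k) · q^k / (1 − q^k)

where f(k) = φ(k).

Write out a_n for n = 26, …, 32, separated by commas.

d|26:{1,2,13,26}  Σφ=1+1+12+12=26
[q^27] φ(27)=18,φ(9)=6,φ(3)=2,φ(1)=1 ⇒ 27
n=28: 28·1 14·2 7·4 4·7 2·14 1·28  φ→[12+6+6+2+1+1]=28
q^29  k|29↦φ(k): 29:28 1:1  a_29=29
d|30:{1,2,3,5,6,10,15,30}  Σφ=1+1+2+4+2+4+8+8=30
n=31: 1·31 31·1  φ→[1+30]=31
d|32:{32,16,8,4,2,1}  Σφ=16+8+4+2+1+1=32

26, 27, 28, 29, 30, 31, 32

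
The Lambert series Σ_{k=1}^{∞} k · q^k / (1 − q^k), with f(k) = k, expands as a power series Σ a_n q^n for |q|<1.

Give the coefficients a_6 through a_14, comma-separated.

d|6:{1,2,3,6}  Σf=1+2+3+6=12
d|7:{1,7}  Σf=1+7=8
[q^8] f(8)=8,f(4)=4,f(2)=2,f(1)=1 ⇒ 15
q^9  k|9↦f(k): 9:9 3:3 1:1  a_9=13
[q^10] f(1)=1,f(2)=2,f(5)=5,f(10)=10 ⇒ 18
d|11:{11,1}  Σf=11+1=12
d|12:{12,6,4,3,2,1}  Σf=12+6+4+3+2+1=28
n=13: 13·1 1·13  f→[13+1]=14
[q^14] f(14)=14,f(7)=7,f(2)=2,f(1)=1 ⇒ 24

12, 8, 15, 13, 18, 12, 28, 14, 24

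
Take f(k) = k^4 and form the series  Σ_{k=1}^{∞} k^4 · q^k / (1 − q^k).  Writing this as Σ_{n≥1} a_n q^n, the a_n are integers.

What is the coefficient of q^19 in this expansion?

q^19  k|19↦f(k): 19:130321 1:1  a_19=130322

a_19 = 130322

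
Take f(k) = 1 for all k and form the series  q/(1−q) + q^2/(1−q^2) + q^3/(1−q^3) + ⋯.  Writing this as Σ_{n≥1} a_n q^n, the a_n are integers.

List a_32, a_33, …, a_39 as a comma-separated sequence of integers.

6, 4, 4, 4, 9, 2, 4, 4

[q^32] f(32)=1,f(16)=1,f(8)=1,f(4)=1,f(2)=1,f(1)=1 ⇒ 6
q^33  k|33↦f(k): 33:1 11:1 3:1 1:1  a_33=4
d|34:{1,2,17,34}  Σf=1+1+1+1=4
[q^35] f(1)=1,f(5)=1,f(7)=1,f(35)=1 ⇒ 4
[q^36] f(1)=1,f(2)=1,f(3)=1,f(4)=1,f(6)=1,f(9)=1,f(12)=1,f(18)=1,f(36)=1 ⇒ 9
q^37  k|37↦f(k): 1:1 37:1  a_37=2
d|38:{38,19,2,1}  Σf=1+1+1+1=4
q^39  k|39↦f(k): 1:1 3:1 13:1 39:1  a_39=4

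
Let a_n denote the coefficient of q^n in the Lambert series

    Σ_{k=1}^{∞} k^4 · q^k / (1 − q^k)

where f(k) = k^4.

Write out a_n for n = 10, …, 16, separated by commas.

[q^10] f(1)=1,f(2)=16,f(5)=625,f(10)=10000 ⇒ 10642
q^11  k|11↦f(k): 11:14641 1:1  a_11=14642
q^12  k|12↦f(k): 1:1 2:16 3:81 4:256 6:1296 12:20736  a_12=22386
[q^13] f(1)=1,f(13)=28561 ⇒ 28562
n=14: 14·1 7·2 2·7 1·14  f→[38416+2401+16+1]=40834
n=15: 15·1 5·3 3·5 1·15  f→[50625+625+81+1]=51332
d|16:{16,8,4,2,1}  Σf=65536+4096+256+16+1=69905

10642, 14642, 22386, 28562, 40834, 51332, 69905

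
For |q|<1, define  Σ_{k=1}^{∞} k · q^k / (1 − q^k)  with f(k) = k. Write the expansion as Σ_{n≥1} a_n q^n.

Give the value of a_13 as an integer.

a_13 = 14

q^13  k|13↦f(k): 1:1 13:13  a_13=14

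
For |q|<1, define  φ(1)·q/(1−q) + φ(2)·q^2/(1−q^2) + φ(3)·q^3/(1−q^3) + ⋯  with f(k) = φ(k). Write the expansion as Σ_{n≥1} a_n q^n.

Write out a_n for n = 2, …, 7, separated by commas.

[q^2] φ(1)=1,φ(2)=1 ⇒ 2
d|3:{3,1}  Σφ=2+1=3
[q^4] φ(4)=2,φ(2)=1,φ(1)=1 ⇒ 4
d|5:{5,1}  Σφ=4+1=5
d|6:{6,3,2,1}  Σφ=2+2+1+1=6
q^7  k|7↦φ(k): 7:6 1:1  a_7=7

2, 3, 4, 5, 6, 7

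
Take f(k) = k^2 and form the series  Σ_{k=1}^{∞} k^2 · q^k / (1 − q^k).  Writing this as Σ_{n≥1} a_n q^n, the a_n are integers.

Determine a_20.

d|20:{20,10,5,4,2,1}  Σf=400+100+25+16+4+1=546

a_20 = 546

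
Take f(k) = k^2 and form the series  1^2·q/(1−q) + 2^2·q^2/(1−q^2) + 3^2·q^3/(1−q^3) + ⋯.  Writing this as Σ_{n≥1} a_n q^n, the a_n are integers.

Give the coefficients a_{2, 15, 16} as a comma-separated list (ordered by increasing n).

5, 260, 341

q^2  k|2↦f(k): 1:1 2:4  a_2=5
q^15  k|15↦f(k): 1:1 3:9 5:25 15:225  a_15=260
q^16  k|16↦f(k): 16:256 8:64 4:16 2:4 1:1  a_16=341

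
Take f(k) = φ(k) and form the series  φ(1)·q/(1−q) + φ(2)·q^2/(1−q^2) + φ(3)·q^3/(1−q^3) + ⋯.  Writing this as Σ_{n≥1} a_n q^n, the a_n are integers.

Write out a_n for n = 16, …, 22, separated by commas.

[q^16] φ(1)=1,φ(2)=1,φ(4)=2,φ(8)=4,φ(16)=8 ⇒ 16
q^17  k|17↦φ(k): 1:1 17:16  a_17=17
n=18: 1·18 2·9 3·6 6·3 9·2 18·1  φ→[1+1+2+2+6+6]=18
d|19:{1,19}  Σφ=1+18=19
n=20: 20·1 10·2 5·4 4·5 2·10 1·20  φ→[8+4+4+2+1+1]=20
n=21: 1·21 3·7 7·3 21·1  φ→[1+2+6+12]=21
q^22  k|22↦φ(k): 22:10 11:10 2:1 1:1  a_22=22

16, 17, 18, 19, 20, 21, 22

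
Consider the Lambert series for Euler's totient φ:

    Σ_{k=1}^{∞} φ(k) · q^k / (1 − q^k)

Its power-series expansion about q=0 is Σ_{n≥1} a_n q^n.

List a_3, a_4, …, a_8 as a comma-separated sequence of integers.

n=3: 3·1 1·3  φ→[2+1]=3
n=4: 1·4 2·2 4·1  φ→[1+1+2]=4
n=5: 1·5 5·1  φ→[1+4]=5
[q^6] φ(6)=2,φ(3)=2,φ(2)=1,φ(1)=1 ⇒ 6
q^7  k|7↦φ(k): 7:6 1:1  a_7=7
d|8:{8,4,2,1}  Σφ=4+2+1+1=8

3, 4, 5, 6, 7, 8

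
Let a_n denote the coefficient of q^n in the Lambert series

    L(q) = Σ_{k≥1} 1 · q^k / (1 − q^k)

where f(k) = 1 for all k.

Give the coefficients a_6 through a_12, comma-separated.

4, 2, 4, 3, 4, 2, 6

q^6  k|6↦f(k): 1:1 2:1 3:1 6:1  a_6=4
d|7:{7,1}  Σf=1+1=2
d|8:{1,2,4,8}  Σf=1+1+1+1=4
[q^9] f(1)=1,f(3)=1,f(9)=1 ⇒ 3
n=10: 1·10 2·5 5·2 10·1  f→[1+1+1+1]=4
q^11  k|11↦f(k): 11:1 1:1  a_11=2
d|12:{1,2,3,4,6,12}  Σf=1+1+1+1+1+1=6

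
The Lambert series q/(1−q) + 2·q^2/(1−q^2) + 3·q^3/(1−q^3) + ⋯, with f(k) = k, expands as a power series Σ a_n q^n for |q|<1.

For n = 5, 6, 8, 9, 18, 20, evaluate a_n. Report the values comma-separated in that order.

6, 12, 15, 13, 39, 42

d|5:{5,1}  Σf=5+1=6
d|6:{1,2,3,6}  Σf=1+2+3+6=12
n=8: 1·8 2·4 4·2 8·1  f→[1+2+4+8]=15
q^9  k|9↦f(k): 1:1 3:3 9:9  a_9=13
q^18  k|18↦f(k): 18:18 9:9 6:6 3:3 2:2 1:1  a_18=39
q^20  k|20↦f(k): 1:1 2:2 4:4 5:5 10:10 20:20  a_20=42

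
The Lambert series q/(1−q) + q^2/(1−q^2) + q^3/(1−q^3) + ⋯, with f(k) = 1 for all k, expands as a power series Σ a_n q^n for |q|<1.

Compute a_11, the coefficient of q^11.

[q^11] f(11)=1,f(1)=1 ⇒ 2

a_11 = 2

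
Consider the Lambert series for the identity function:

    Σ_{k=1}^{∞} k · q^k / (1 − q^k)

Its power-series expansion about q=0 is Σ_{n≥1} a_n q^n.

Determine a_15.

a_15 = 24

n=15: 1·15 3·5 5·3 15·1  f→[1+3+5+15]=24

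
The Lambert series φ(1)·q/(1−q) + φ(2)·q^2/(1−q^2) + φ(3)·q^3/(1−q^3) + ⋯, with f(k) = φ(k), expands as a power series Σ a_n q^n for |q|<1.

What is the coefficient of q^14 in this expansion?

d|14:{14,7,2,1}  Σφ=6+6+1+1=14

a_14 = 14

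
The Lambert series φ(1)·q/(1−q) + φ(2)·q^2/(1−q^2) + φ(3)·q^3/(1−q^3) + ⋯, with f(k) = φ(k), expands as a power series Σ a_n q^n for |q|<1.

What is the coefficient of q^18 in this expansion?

n=18: 1·18 2·9 3·6 6·3 9·2 18·1  φ→[1+1+2+2+6+6]=18

a_18 = 18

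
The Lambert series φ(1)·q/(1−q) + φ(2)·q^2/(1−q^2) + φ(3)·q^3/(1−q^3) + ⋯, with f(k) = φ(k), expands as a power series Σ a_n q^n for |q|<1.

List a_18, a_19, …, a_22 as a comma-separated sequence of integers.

d|18:{18,9,6,3,2,1}  Σφ=6+6+2+2+1+1=18
[q^19] φ(19)=18,φ(1)=1 ⇒ 19
d|20:{1,2,4,5,10,20}  Σφ=1+1+2+4+4+8=20
q^21  k|21↦φ(k): 1:1 3:2 7:6 21:12  a_21=21
q^22  k|22↦φ(k): 22:10 11:10 2:1 1:1  a_22=22

18, 19, 20, 21, 22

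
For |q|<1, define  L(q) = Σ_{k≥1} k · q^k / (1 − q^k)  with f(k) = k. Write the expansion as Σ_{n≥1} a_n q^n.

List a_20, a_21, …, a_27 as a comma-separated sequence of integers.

[q^20] f(1)=1,f(2)=2,f(4)=4,f(5)=5,f(10)=10,f(20)=20 ⇒ 42
d|21:{21,7,3,1}  Σf=21+7+3+1=32
d|22:{22,11,2,1}  Σf=22+11+2+1=36
d|23:{23,1}  Σf=23+1=24
d|24:{1,2,3,4,6,8,12,24}  Σf=1+2+3+4+6+8+12+24=60
d|25:{25,5,1}  Σf=25+5+1=31
d|26:{1,2,13,26}  Σf=1+2+13+26=42
[q^27] f(1)=1,f(3)=3,f(9)=9,f(27)=27 ⇒ 40

42, 32, 36, 24, 60, 31, 42, 40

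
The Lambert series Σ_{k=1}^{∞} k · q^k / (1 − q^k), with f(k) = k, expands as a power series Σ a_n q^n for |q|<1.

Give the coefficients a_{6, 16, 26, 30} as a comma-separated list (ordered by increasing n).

12, 31, 42, 72

d|6:{6,3,2,1}  Σf=6+3+2+1=12
q^16  k|16↦f(k): 1:1 2:2 4:4 8:8 16:16  a_16=31
[q^26] f(1)=1,f(2)=2,f(13)=13,f(26)=26 ⇒ 42
d|30:{30,15,10,6,5,3,2,1}  Σf=30+15+10+6+5+3+2+1=72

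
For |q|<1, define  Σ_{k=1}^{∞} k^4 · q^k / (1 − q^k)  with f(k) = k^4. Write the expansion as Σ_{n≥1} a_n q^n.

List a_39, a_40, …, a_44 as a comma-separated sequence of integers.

2342084, 2734994, 2825762, 3348388, 3418802, 3997266

d|39:{1,3,13,39}  Σf=1+81+28561+2313441=2342084
n=40: 1·40 2·20 4·10 5·8 8·5 10·4 20·2 40·1  f→[1+16+256+625+4096+10000+160000+2560000]=2734994
n=41: 1·41 41·1  f→[1+2825761]=2825762
[q^42] f(42)=3111696,f(21)=194481,f(14)=38416,f(7)=2401,f(6)=1296,f(3)=81,f(2)=16,f(1)=1 ⇒ 3348388
[q^43] f(1)=1,f(43)=3418801 ⇒ 3418802
[q^44] f(1)=1,f(2)=16,f(4)=256,f(11)=14641,f(22)=234256,f(44)=3748096 ⇒ 3997266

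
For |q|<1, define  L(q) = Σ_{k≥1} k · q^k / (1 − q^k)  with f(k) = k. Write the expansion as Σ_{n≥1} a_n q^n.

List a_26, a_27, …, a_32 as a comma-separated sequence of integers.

n=26: 1·26 2·13 13·2 26·1  f→[1+2+13+26]=42
[q^27] f(1)=1,f(3)=3,f(9)=9,f(27)=27 ⇒ 40
q^28  k|28↦f(k): 28:28 14:14 7:7 4:4 2:2 1:1  a_28=56
n=29: 29·1 1·29  f→[29+1]=30
q^30  k|30↦f(k): 1:1 2:2 3:3 5:5 6:6 10:10 15:15 30:30  a_30=72
n=31: 31·1 1·31  f→[31+1]=32
q^32  k|32↦f(k): 32:32 16:16 8:8 4:4 2:2 1:1  a_32=63

42, 40, 56, 30, 72, 32, 63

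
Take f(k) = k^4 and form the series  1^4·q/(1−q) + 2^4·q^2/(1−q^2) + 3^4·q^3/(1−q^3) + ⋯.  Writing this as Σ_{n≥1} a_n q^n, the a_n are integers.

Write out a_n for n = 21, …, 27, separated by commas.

196964, 248914, 279842, 358258, 391251, 485554, 538084

[q^21] f(21)=194481,f(7)=2401,f(3)=81,f(1)=1 ⇒ 196964
[q^22] f(1)=1,f(2)=16,f(11)=14641,f(22)=234256 ⇒ 248914
q^23  k|23↦f(k): 23:279841 1:1  a_23=279842
n=24: 1·24 2·12 3·8 4·6 6·4 8·3 12·2 24·1  f→[1+16+81+256+1296+4096+20736+331776]=358258
[q^25] f(1)=1,f(5)=625,f(25)=390625 ⇒ 391251
q^26  k|26↦f(k): 26:456976 13:28561 2:16 1:1  a_26=485554
[q^27] f(1)=1,f(3)=81,f(9)=6561,f(27)=531441 ⇒ 538084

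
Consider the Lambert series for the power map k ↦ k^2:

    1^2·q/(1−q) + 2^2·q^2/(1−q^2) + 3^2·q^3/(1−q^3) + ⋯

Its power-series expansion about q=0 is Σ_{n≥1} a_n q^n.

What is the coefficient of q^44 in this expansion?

n=44: 44·1 22·2 11·4 4·11 2·22 1·44  f→[1936+484+121+16+4+1]=2562

a_44 = 2562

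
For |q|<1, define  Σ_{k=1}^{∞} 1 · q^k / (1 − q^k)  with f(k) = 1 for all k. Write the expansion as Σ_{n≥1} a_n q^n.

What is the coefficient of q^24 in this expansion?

d|24:{1,2,3,4,6,8,12,24}  Σf=1+1+1+1+1+1+1+1=8

a_24 = 8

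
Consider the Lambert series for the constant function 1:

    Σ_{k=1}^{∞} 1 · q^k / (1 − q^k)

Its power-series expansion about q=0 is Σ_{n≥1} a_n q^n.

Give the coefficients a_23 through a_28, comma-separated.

d|23:{23,1}  Σf=1+1=2
q^24  k|24↦f(k): 1:1 2:1 3:1 4:1 6:1 8:1 12:1 24:1  a_24=8
[q^25] f(1)=1,f(5)=1,f(25)=1 ⇒ 3
q^26  k|26↦f(k): 1:1 2:1 13:1 26:1  a_26=4
[q^27] f(27)=1,f(9)=1,f(3)=1,f(1)=1 ⇒ 4
[q^28] f(1)=1,f(2)=1,f(4)=1,f(7)=1,f(14)=1,f(28)=1 ⇒ 6

2, 8, 3, 4, 4, 6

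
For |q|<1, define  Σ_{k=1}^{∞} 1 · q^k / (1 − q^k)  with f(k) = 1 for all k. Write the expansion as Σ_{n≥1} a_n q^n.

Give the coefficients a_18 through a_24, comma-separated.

6, 2, 6, 4, 4, 2, 8

[q^18] f(18)=1,f(9)=1,f(6)=1,f(3)=1,f(2)=1,f(1)=1 ⇒ 6
d|19:{19,1}  Σf=1+1=2
n=20: 1·20 2·10 4·5 5·4 10·2 20·1  f→[1+1+1+1+1+1]=6
n=21: 1·21 3·7 7·3 21·1  f→[1+1+1+1]=4
d|22:{22,11,2,1}  Σf=1+1+1+1=4
n=23: 23·1 1·23  f→[1+1]=2
d|24:{1,2,3,4,6,8,12,24}  Σf=1+1+1+1+1+1+1+1=8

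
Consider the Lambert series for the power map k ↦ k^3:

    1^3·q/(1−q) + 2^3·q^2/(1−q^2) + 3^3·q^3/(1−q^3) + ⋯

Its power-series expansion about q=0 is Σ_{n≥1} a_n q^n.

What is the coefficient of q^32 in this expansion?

a_32 = 37449

[q^32] f(1)=1,f(2)=8,f(4)=64,f(8)=512,f(16)=4096,f(32)=32768 ⇒ 37449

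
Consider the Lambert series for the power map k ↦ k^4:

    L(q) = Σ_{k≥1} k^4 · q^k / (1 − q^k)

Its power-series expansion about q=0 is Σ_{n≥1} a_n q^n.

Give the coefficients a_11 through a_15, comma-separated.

14642, 22386, 28562, 40834, 51332

n=11: 1·11 11·1  f→[1+14641]=14642
n=12: 1·12 2·6 3·4 4·3 6·2 12·1  f→[1+16+81+256+1296+20736]=22386
q^13  k|13↦f(k): 13:28561 1:1  a_13=28562
d|14:{1,2,7,14}  Σf=1+16+2401+38416=40834
d|15:{15,5,3,1}  Σf=50625+625+81+1=51332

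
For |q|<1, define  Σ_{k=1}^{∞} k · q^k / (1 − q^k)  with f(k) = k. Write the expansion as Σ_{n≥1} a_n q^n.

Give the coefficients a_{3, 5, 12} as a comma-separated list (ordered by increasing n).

q^3  k|3↦f(k): 1:1 3:3  a_3=4
n=5: 5·1 1·5  f→[5+1]=6
d|12:{12,6,4,3,2,1}  Σf=12+6+4+3+2+1=28

4, 6, 28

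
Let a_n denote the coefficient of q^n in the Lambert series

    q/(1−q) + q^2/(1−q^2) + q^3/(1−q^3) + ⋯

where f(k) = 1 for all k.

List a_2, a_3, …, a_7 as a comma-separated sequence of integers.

2, 2, 3, 2, 4, 2

q^2  k|2↦f(k): 2:1 1:1  a_2=2
n=3: 3·1 1·3  f→[1+1]=2
d|4:{1,2,4}  Σf=1+1+1=3
[q^5] f(5)=1,f(1)=1 ⇒ 2
n=6: 1·6 2·3 3·2 6·1  f→[1+1+1+1]=4
[q^7] f(7)=1,f(1)=1 ⇒ 2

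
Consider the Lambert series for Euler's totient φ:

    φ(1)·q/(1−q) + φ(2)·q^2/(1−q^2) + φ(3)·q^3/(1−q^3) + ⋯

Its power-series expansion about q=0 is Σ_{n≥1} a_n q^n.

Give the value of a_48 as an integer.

n=48: 48·1 24·2 16·3 12·4 8·6 6·8 4·12 3·16 2·24 1·48  φ→[16+8+8+4+4+2+2+2+1+1]=48

a_48 = 48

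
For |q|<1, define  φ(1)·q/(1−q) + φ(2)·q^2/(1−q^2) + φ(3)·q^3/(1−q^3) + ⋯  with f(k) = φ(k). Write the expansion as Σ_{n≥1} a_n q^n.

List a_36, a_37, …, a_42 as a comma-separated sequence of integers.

d|36:{36,18,12,9,6,4,3,2,1}  Σφ=12+6+4+6+2+2+2+1+1=36
[q^37] φ(37)=36,φ(1)=1 ⇒ 37
[q^38] φ(38)=18,φ(19)=18,φ(2)=1,φ(1)=1 ⇒ 38
n=39: 39·1 13·3 3·13 1·39  φ→[24+12+2+1]=39
[q^40] φ(40)=16,φ(20)=8,φ(10)=4,φ(8)=4,φ(5)=4,φ(4)=2,φ(2)=1,φ(1)=1 ⇒ 40
d|41:{41,1}  Σφ=40+1=41
[q^42] φ(42)=12,φ(21)=12,φ(14)=6,φ(7)=6,φ(6)=2,φ(3)=2,φ(2)=1,φ(1)=1 ⇒ 42

36, 37, 38, 39, 40, 41, 42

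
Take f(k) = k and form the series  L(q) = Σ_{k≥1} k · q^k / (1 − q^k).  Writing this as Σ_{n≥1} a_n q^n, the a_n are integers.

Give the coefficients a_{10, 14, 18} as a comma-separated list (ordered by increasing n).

18, 24, 39

n=10: 10·1 5·2 2·5 1·10  f→[10+5+2+1]=18
n=14: 14·1 7·2 2·7 1·14  f→[14+7+2+1]=24
q^18  k|18↦f(k): 18:18 9:9 6:6 3:3 2:2 1:1  a_18=39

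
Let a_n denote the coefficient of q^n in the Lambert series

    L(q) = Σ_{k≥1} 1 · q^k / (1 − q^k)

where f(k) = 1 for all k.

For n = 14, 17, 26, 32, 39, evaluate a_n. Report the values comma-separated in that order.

4, 2, 4, 6, 4

d|14:{1,2,7,14}  Σf=1+1+1+1=4
d|17:{17,1}  Σf=1+1=2
n=26: 1·26 2·13 13·2 26·1  f→[1+1+1+1]=4
d|32:{32,16,8,4,2,1}  Σf=1+1+1+1+1+1=6
[q^39] f(39)=1,f(13)=1,f(3)=1,f(1)=1 ⇒ 4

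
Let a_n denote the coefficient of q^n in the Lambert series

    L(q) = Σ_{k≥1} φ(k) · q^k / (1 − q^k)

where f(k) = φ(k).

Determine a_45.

n=45: 45·1 15·3 9·5 5·9 3·15 1·45  φ→[24+8+6+4+2+1]=45

a_45 = 45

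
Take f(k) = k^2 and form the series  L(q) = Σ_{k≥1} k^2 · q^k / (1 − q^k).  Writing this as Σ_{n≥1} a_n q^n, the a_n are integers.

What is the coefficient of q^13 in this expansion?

a_13 = 170

n=13: 13·1 1·13  f→[169+1]=170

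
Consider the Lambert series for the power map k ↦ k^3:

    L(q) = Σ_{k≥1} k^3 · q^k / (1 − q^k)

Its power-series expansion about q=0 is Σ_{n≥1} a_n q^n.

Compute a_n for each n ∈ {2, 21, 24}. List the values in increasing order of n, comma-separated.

9, 9632, 16380

n=2: 2·1 1·2  f→[8+1]=9
d|21:{21,7,3,1}  Σf=9261+343+27+1=9632
q^24  k|24↦f(k): 1:1 2:8 3:27 4:64 6:216 8:512 12:1728 24:13824  a_24=16380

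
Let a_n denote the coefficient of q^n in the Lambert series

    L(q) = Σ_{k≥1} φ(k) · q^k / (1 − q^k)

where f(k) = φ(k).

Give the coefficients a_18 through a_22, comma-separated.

d|18:{1,2,3,6,9,18}  Σφ=1+1+2+2+6+6=18
n=19: 1·19 19·1  φ→[1+18]=19
q^20  k|20↦φ(k): 1:1 2:1 4:2 5:4 10:4 20:8  a_20=20
[q^21] φ(21)=12,φ(7)=6,φ(3)=2,φ(1)=1 ⇒ 21
n=22: 1·22 2·11 11·2 22·1  φ→[1+1+10+10]=22

18, 19, 20, 21, 22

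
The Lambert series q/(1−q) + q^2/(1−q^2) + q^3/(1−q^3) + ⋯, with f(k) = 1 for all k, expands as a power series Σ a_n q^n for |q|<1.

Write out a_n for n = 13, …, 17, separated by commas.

q^13  k|13↦f(k): 13:1 1:1  a_13=2
[q^14] f(1)=1,f(2)=1,f(7)=1,f(14)=1 ⇒ 4
[q^15] f(1)=1,f(3)=1,f(5)=1,f(15)=1 ⇒ 4
n=16: 1·16 2·8 4·4 8·2 16·1  f→[1+1+1+1+1]=5
[q^17] f(17)=1,f(1)=1 ⇒ 2

2, 4, 4, 5, 2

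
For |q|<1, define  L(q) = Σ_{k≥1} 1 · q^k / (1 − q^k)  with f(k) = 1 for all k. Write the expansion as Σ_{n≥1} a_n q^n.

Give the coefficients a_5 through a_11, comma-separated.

2, 4, 2, 4, 3, 4, 2

q^5  k|5↦f(k): 5:1 1:1  a_5=2
q^6  k|6↦f(k): 6:1 3:1 2:1 1:1  a_6=4
n=7: 1·7 7·1  f→[1+1]=2
d|8:{8,4,2,1}  Σf=1+1+1+1=4
n=9: 9·1 3·3 1·9  f→[1+1+1]=3
q^10  k|10↦f(k): 1:1 2:1 5:1 10:1  a_10=4
q^11  k|11↦f(k): 11:1 1:1  a_11=2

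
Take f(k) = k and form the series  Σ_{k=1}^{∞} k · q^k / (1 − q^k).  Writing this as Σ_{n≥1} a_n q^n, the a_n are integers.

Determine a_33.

a_33 = 48

d|33:{33,11,3,1}  Σf=33+11+3+1=48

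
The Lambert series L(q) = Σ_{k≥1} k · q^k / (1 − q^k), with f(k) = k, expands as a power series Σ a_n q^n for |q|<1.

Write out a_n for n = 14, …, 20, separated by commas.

24, 24, 31, 18, 39, 20, 42

q^14  k|14↦f(k): 14:14 7:7 2:2 1:1  a_14=24
[q^15] f(1)=1,f(3)=3,f(5)=5,f(15)=15 ⇒ 24
q^16  k|16↦f(k): 16:16 8:8 4:4 2:2 1:1  a_16=31
q^17  k|17↦f(k): 1:1 17:17  a_17=18
d|18:{1,2,3,6,9,18}  Σf=1+2+3+6+9+18=39
d|19:{19,1}  Σf=19+1=20
d|20:{1,2,4,5,10,20}  Σf=1+2+4+5+10+20=42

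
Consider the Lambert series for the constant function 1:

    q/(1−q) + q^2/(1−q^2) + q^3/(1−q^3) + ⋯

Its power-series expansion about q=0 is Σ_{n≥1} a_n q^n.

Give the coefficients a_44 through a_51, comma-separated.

6, 6, 4, 2, 10, 3, 6, 4

[q^44] f(1)=1,f(2)=1,f(4)=1,f(11)=1,f(22)=1,f(44)=1 ⇒ 6
n=45: 45·1 15·3 9·5 5·9 3·15 1·45  f→[1+1+1+1+1+1]=6
d|46:{1,2,23,46}  Σf=1+1+1+1=4
n=47: 47·1 1·47  f→[1+1]=2
n=48: 1·48 2·24 3·16 4·12 6·8 8·6 12·4 16·3 24·2 48·1  f→[1+1+1+1+1+1+1+1+1+1]=10
n=49: 49·1 7·7 1·49  f→[1+1+1]=3
q^50  k|50↦f(k): 50:1 25:1 10:1 5:1 2:1 1:1  a_50=6
q^51  k|51↦f(k): 1:1 3:1 17:1 51:1  a_51=4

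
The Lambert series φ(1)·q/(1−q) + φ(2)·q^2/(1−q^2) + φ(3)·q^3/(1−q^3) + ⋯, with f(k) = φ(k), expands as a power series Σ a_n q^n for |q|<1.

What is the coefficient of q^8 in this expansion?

d|8:{1,2,4,8}  Σφ=1+1+2+4=8

a_8 = 8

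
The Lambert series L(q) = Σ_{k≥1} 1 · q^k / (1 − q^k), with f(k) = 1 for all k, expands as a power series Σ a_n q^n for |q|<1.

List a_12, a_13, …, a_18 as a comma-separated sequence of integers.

[q^12] f(12)=1,f(6)=1,f(4)=1,f(3)=1,f(2)=1,f(1)=1 ⇒ 6
[q^13] f(1)=1,f(13)=1 ⇒ 2
n=14: 14·1 7·2 2·7 1·14  f→[1+1+1+1]=4
[q^15] f(1)=1,f(3)=1,f(5)=1,f(15)=1 ⇒ 4
q^16  k|16↦f(k): 1:1 2:1 4:1 8:1 16:1  a_16=5
n=17: 1·17 17·1  f→[1+1]=2
[q^18] f(18)=1,f(9)=1,f(6)=1,f(3)=1,f(2)=1,f(1)=1 ⇒ 6

6, 2, 4, 4, 5, 2, 6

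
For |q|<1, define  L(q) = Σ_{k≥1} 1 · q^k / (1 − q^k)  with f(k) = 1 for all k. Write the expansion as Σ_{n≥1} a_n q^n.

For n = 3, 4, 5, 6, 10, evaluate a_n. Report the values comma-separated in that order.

2, 3, 2, 4, 4

n=3: 3·1 1·3  f→[1+1]=2
d|4:{4,2,1}  Σf=1+1+1=3
q^5  k|5↦f(k): 1:1 5:1  a_5=2
[q^6] f(6)=1,f(3)=1,f(2)=1,f(1)=1 ⇒ 4
q^10  k|10↦f(k): 1:1 2:1 5:1 10:1  a_10=4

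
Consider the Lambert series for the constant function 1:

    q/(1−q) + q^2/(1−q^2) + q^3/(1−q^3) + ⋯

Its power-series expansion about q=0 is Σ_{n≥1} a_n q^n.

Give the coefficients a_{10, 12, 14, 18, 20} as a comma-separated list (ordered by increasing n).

[q^10] f(10)=1,f(5)=1,f(2)=1,f(1)=1 ⇒ 4
n=12: 12·1 6·2 4·3 3·4 2·6 1·12  f→[1+1+1+1+1+1]=6
q^14  k|14↦f(k): 14:1 7:1 2:1 1:1  a_14=4
[q^18] f(18)=1,f(9)=1,f(6)=1,f(3)=1,f(2)=1,f(1)=1 ⇒ 6
[q^20] f(20)=1,f(10)=1,f(5)=1,f(4)=1,f(2)=1,f(1)=1 ⇒ 6

4, 6, 4, 6, 6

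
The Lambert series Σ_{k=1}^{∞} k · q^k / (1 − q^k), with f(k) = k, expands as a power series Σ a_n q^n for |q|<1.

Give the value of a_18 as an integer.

q^18  k|18↦f(k): 18:18 9:9 6:6 3:3 2:2 1:1  a_18=39

a_18 = 39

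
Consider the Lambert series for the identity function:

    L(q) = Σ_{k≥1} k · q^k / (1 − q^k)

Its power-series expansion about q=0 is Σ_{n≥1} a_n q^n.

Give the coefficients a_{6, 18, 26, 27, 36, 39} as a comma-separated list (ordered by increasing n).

d|6:{6,3,2,1}  Σf=6+3+2+1=12
q^18  k|18↦f(k): 18:18 9:9 6:6 3:3 2:2 1:1  a_18=39
n=26: 1·26 2·13 13·2 26·1  f→[1+2+13+26]=42
n=27: 27·1 9·3 3·9 1·27  f→[27+9+3+1]=40
[q^36] f(1)=1,f(2)=2,f(3)=3,f(4)=4,f(6)=6,f(9)=9,f(12)=12,f(18)=18,f(36)=36 ⇒ 91
d|39:{1,3,13,39}  Σf=1+3+13+39=56

12, 39, 42, 40, 91, 56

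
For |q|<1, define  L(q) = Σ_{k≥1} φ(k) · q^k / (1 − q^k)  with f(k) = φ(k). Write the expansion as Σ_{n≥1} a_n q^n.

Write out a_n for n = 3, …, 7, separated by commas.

[q^3] φ(1)=1,φ(3)=2 ⇒ 3
[q^4] φ(4)=2,φ(2)=1,φ(1)=1 ⇒ 4
n=5: 1·5 5·1  φ→[1+4]=5
n=6: 6·1 3·2 2·3 1·6  φ→[2+2+1+1]=6
[q^7] φ(7)=6,φ(1)=1 ⇒ 7

3, 4, 5, 6, 7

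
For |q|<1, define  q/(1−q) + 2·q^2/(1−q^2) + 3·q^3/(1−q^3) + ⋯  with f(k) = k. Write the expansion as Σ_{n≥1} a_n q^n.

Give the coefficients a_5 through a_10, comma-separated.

[q^5] f(1)=1,f(5)=5 ⇒ 6
d|6:{6,3,2,1}  Σf=6+3+2+1=12
d|7:{7,1}  Σf=7+1=8
[q^8] f(1)=1,f(2)=2,f(4)=4,f(8)=8 ⇒ 15
d|9:{1,3,9}  Σf=1+3+9=13
q^10  k|10↦f(k): 10:10 5:5 2:2 1:1  a_10=18

6, 12, 8, 15, 13, 18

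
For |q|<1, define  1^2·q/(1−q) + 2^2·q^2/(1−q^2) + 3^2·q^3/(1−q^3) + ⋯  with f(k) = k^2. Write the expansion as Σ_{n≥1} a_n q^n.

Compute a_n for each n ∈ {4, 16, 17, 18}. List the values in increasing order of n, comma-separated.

[q^4] f(4)=16,f(2)=4,f(1)=1 ⇒ 21
q^16  k|16↦f(k): 1:1 2:4 4:16 8:64 16:256  a_16=341
[q^17] f(17)=289,f(1)=1 ⇒ 290
d|18:{1,2,3,6,9,18}  Σf=1+4+9+36+81+324=455

21, 341, 290, 455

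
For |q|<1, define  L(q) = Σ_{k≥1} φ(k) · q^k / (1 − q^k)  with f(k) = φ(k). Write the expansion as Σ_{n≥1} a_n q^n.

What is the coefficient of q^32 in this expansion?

n=32: 1·32 2·16 4·8 8·4 16·2 32·1  φ→[1+1+2+4+8+16]=32

a_32 = 32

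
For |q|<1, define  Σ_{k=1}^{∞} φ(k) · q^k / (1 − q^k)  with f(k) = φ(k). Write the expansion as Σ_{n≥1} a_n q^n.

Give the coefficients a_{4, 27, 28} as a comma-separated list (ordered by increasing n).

[q^4] φ(1)=1,φ(2)=1,φ(4)=2 ⇒ 4
q^27  k|27↦φ(k): 27:18 9:6 3:2 1:1  a_27=27
q^28  k|28↦φ(k): 28:12 14:6 7:6 4:2 2:1 1:1  a_28=28

4, 27, 28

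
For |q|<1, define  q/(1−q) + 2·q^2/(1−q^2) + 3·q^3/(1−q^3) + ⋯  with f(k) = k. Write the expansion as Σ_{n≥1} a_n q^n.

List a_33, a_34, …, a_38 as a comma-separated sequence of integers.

48, 54, 48, 91, 38, 60

[q^33] f(33)=33,f(11)=11,f(3)=3,f(1)=1 ⇒ 48
q^34  k|34↦f(k): 1:1 2:2 17:17 34:34  a_34=54
n=35: 1·35 5·7 7·5 35·1  f→[1+5+7+35]=48
d|36:{36,18,12,9,6,4,3,2,1}  Σf=36+18+12+9+6+4+3+2+1=91
q^37  k|37↦f(k): 1:1 37:37  a_37=38
q^38  k|38↦f(k): 1:1 2:2 19:19 38:38  a_38=60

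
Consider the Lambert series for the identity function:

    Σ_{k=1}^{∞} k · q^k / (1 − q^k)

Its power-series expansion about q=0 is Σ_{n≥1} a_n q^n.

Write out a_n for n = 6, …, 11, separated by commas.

12, 8, 15, 13, 18, 12

d|6:{1,2,3,6}  Σf=1+2+3+6=12
d|7:{1,7}  Σf=1+7=8
q^8  k|8↦f(k): 8:8 4:4 2:2 1:1  a_8=15
n=9: 1·9 3·3 9·1  f→[1+3+9]=13
q^10  k|10↦f(k): 1:1 2:2 5:5 10:10  a_10=18
d|11:{11,1}  Σf=11+1=12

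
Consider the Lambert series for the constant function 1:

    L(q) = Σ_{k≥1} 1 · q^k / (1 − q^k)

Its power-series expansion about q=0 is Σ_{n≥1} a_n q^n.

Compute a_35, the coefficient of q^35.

d|35:{1,5,7,35}  Σf=1+1+1+1=4

a_35 = 4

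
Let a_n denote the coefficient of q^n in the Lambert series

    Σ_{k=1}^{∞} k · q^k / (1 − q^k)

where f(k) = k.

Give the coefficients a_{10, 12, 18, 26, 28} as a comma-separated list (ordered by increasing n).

n=10: 1·10 2·5 5·2 10·1  f→[1+2+5+10]=18
q^12  k|12↦f(k): 12:12 6:6 4:4 3:3 2:2 1:1  a_12=28
q^18  k|18↦f(k): 1:1 2:2 3:3 6:6 9:9 18:18  a_18=39
q^26  k|26↦f(k): 26:26 13:13 2:2 1:1  a_26=42
d|28:{28,14,7,4,2,1}  Σf=28+14+7+4+2+1=56

18, 28, 39, 42, 56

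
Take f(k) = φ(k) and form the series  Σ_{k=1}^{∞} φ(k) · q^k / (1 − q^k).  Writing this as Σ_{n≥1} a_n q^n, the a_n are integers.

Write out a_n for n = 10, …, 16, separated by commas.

d|10:{10,5,2,1}  Σφ=4+4+1+1=10
n=11: 1·11 11·1  φ→[1+10]=11
d|12:{1,2,3,4,6,12}  Σφ=1+1+2+2+2+4=12
q^13  k|13↦φ(k): 1:1 13:12  a_13=13
n=14: 14·1 7·2 2·7 1·14  φ→[6+6+1+1]=14
q^15  k|15↦φ(k): 1:1 3:2 5:4 15:8  a_15=15
q^16  k|16↦φ(k): 16:8 8:4 4:2 2:1 1:1  a_16=16

10, 11, 12, 13, 14, 15, 16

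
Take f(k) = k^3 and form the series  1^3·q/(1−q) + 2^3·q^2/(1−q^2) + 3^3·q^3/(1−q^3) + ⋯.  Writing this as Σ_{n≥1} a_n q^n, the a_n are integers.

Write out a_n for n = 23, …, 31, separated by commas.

12168, 16380, 15751, 19782, 20440, 25112, 24390, 31752, 29792

[q^23] f(23)=12167,f(1)=1 ⇒ 12168
d|24:{1,2,3,4,6,8,12,24}  Σf=1+8+27+64+216+512+1728+13824=16380
d|25:{25,5,1}  Σf=15625+125+1=15751
n=26: 26·1 13·2 2·13 1·26  f→[17576+2197+8+1]=19782
d|27:{1,3,9,27}  Σf=1+27+729+19683=20440
[q^28] f(28)=21952,f(14)=2744,f(7)=343,f(4)=64,f(2)=8,f(1)=1 ⇒ 25112
q^29  k|29↦f(k): 29:24389 1:1  a_29=24390
q^30  k|30↦f(k): 30:27000 15:3375 10:1000 6:216 5:125 3:27 2:8 1:1  a_30=31752
q^31  k|31↦f(k): 1:1 31:29791  a_31=29792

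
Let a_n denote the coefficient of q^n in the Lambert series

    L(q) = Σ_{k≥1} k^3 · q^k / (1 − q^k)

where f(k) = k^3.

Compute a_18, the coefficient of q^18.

a_18 = 6813

q^18  k|18↦f(k): 18:5832 9:729 6:216 3:27 2:8 1:1  a_18=6813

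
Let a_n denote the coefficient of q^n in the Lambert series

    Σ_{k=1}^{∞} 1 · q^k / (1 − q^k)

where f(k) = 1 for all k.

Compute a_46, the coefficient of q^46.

n=46: 46·1 23·2 2·23 1·46  f→[1+1+1+1]=4

a_46 = 4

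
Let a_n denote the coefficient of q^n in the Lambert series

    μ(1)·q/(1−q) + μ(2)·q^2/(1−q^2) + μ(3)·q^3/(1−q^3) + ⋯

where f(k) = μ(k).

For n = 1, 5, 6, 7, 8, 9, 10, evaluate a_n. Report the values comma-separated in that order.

1, 0, 0, 0, 0, 0, 0

d|1:{1}  Σμ=1=1
d|5:{1,5}  Σμ=1+(-1)=0
d|6:{1,2,3,6}  Σμ=1+(-1)+(-1)+1=0
[q^7] μ(7)=-1,μ(1)=1 ⇒ 0
n=8: 8·1 4·2 2·4 1·8  μ→[0+0+(-1)+1]=0
q^9  k|9↦μ(k): 9:0 3:-1 1:1  a_9=0
d|10:{10,5,2,1}  Σμ=1+(-1)+(-1)+1=0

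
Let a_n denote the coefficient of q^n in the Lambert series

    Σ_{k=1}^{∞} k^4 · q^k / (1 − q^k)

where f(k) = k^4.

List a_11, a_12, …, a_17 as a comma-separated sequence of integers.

n=11: 11·1 1·11  f→[14641+1]=14642
n=12: 12·1 6·2 4·3 3·4 2·6 1·12  f→[20736+1296+256+81+16+1]=22386
n=13: 13·1 1·13  f→[28561+1]=28562
q^14  k|14↦f(k): 14:38416 7:2401 2:16 1:1  a_14=40834
[q^15] f(1)=1,f(3)=81,f(5)=625,f(15)=50625 ⇒ 51332
n=16: 16·1 8·2 4·4 2·8 1·16  f→[65536+4096+256+16+1]=69905
[q^17] f(17)=83521,f(1)=1 ⇒ 83522

14642, 22386, 28562, 40834, 51332, 69905, 83522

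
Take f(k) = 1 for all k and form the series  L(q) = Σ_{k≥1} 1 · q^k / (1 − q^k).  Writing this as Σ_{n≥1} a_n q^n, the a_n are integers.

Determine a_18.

[q^18] f(18)=1,f(9)=1,f(6)=1,f(3)=1,f(2)=1,f(1)=1 ⇒ 6

a_18 = 6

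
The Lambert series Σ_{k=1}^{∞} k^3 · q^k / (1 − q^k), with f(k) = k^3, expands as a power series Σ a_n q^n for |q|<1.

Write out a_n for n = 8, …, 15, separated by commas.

585, 757, 1134, 1332, 2044, 2198, 3096, 3528

[q^8] f(1)=1,f(2)=8,f(4)=64,f(8)=512 ⇒ 585
d|9:{1,3,9}  Σf=1+27+729=757
q^10  k|10↦f(k): 1:1 2:8 5:125 10:1000  a_10=1134
n=11: 1·11 11·1  f→[1+1331]=1332
d|12:{12,6,4,3,2,1}  Σf=1728+216+64+27+8+1=2044
n=13: 1·13 13·1  f→[1+2197]=2198
q^14  k|14↦f(k): 14:2744 7:343 2:8 1:1  a_14=3096
n=15: 1·15 3·5 5·3 15·1  f→[1+27+125+3375]=3528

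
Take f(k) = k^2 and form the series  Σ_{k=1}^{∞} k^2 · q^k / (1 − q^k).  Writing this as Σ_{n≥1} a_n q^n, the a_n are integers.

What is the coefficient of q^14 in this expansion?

[q^14] f(14)=196,f(7)=49,f(2)=4,f(1)=1 ⇒ 250

a_14 = 250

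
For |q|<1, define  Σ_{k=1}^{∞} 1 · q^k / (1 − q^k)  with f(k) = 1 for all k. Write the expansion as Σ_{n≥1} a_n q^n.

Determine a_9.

d|9:{1,3,9}  Σf=1+1+1=3

a_9 = 3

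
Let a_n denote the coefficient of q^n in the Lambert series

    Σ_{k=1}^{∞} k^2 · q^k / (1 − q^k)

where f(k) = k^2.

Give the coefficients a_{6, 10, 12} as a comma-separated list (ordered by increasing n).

q^6  k|6↦f(k): 6:36 3:9 2:4 1:1  a_6=50
d|10:{10,5,2,1}  Σf=100+25+4+1=130
d|12:{12,6,4,3,2,1}  Σf=144+36+16+9+4+1=210

50, 130, 210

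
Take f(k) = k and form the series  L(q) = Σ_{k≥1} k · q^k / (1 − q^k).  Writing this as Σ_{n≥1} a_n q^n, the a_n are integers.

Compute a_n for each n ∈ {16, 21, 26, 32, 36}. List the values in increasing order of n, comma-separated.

[q^16] f(16)=16,f(8)=8,f(4)=4,f(2)=2,f(1)=1 ⇒ 31
q^21  k|21↦f(k): 1:1 3:3 7:7 21:21  a_21=32
n=26: 26·1 13·2 2·13 1·26  f→[26+13+2+1]=42
[q^32] f(1)=1,f(2)=2,f(4)=4,f(8)=8,f(16)=16,f(32)=32 ⇒ 63
n=36: 36·1 18·2 12·3 9·4 6·6 4·9 3·12 2·18 1·36  f→[36+18+12+9+6+4+3+2+1]=91

31, 32, 42, 63, 91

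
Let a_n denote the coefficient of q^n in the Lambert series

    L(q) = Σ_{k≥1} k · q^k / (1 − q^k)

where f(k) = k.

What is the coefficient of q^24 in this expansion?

a_24 = 60

q^24  k|24↦f(k): 1:1 2:2 3:3 4:4 6:6 8:8 12:12 24:24  a_24=60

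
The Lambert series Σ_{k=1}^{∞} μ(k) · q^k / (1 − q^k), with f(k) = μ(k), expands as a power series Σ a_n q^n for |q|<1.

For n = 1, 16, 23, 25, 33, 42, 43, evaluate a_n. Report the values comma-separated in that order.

1, 0, 0, 0, 0, 0, 0

d|1:{1}  Σμ=1=1
d|16:{1,2,4,8,16}  Σμ=1+(-1)+0+0+0=0
n=23: 23·1 1·23  μ→[(-1)+1]=0
[q^25] μ(1)=1,μ(5)=-1,μ(25)=0 ⇒ 0
d|33:{1,3,11,33}  Σμ=1+(-1)+(-1)+1=0
d|42:{1,2,3,6,7,14,21,42}  Σμ=1+(-1)+(-1)+1+(-1)+1+1+(-1)=0
n=43: 43·1 1·43  μ→[(-1)+1]=0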